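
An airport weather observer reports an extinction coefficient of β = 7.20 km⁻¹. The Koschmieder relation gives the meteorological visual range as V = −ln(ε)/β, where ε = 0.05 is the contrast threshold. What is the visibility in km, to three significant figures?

V = −ln(0.05) / 7.20 = 2.996 / 7.20 = 0.4161 km.

0.416 km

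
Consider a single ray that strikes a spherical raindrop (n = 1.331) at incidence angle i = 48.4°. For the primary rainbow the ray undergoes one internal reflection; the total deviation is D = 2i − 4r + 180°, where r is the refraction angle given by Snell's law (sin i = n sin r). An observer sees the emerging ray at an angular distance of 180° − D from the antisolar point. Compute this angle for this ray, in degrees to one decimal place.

sin r = sin 48.4° / 1.331 = 0.7478/1.331 = 0.5618; r = 34.18°.
D = 2·48.4° − 4·34.18° + 180° = 96.80° − 136.73° + 180° = 140.07°.
Angle from antisolar point = 180° − D = 39.93°.

39.9°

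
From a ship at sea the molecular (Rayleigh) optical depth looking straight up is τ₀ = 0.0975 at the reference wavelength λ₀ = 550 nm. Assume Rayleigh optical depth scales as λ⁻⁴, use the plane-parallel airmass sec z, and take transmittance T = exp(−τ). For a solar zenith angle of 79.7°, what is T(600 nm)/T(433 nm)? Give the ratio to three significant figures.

2.81

Airmass: sec 79.7° = 5.5928.
τ(600 nm) = 0.0975 × (550/600)⁴ × 5.5928 = 0.0975 × 0.7061 × 5.5928 = 0.3850.
τ(433 nm) = 0.0975 × (550/433)⁴ × 5.5928 = 0.0975 × 2.6031 × 5.5928 = 1.4195.
T(600)/T(433) = exp(τ_B − τ_A) = exp(1.0345) = 2.8136.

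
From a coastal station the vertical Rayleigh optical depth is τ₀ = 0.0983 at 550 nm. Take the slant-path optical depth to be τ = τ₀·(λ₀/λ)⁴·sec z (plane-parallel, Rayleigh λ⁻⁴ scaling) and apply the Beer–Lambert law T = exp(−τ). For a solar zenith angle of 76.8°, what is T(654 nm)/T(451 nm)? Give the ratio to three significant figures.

2.09

Airmass: sec 76.8° = 4.3792.
τ(654 nm) = 0.0983 × (550/654)⁴ × 4.3792 = 0.0983 × 0.5002 × 4.3792 = 0.2153.
τ(451 nm) = 0.0983 × (550/451)⁴ × 4.3792 = 0.0983 × 2.2118 × 4.3792 = 0.9521.
T(654)/T(451) = exp(τ_B − τ_A) = exp(0.7368) = 2.0892.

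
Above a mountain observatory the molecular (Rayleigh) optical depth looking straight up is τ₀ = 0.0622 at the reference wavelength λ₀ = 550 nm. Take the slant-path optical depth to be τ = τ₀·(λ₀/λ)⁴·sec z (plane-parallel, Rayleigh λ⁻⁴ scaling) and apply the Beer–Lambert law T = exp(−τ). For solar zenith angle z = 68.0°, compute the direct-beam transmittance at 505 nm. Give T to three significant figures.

0.792

sec 68.0° = 2.6695.
τ = 0.0622 × (550/505)⁴ × 2.6695 = 0.0622 × 1.4070 × 2.6695 = 0.2336.
T = exp(−0.2336) = 0.7917.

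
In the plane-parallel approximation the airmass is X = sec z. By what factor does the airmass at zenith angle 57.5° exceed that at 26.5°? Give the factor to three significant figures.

X(57.5°)/X(26.5°) = sec 57.5° / sec 26.5° = cos 26.5° / cos 57.5° = 0.8949/0.5373 = 1.6656.

1.67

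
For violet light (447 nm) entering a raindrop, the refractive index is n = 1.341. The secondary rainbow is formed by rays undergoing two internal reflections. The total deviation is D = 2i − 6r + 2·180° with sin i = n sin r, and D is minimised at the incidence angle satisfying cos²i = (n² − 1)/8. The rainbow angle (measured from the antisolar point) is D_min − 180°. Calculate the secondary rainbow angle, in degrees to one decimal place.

cos²i = (1.79828 − 1)/8 = 0.09979; i = arccos(0.31589) = 71.586°.
sin r = sin 71.586°/1.341 = 0.70753; r = 45.034°.
D_min = 2·71.586° − 6·45.034° + 360° = 232.966°.
Rainbow angle = D_min − 180° = 52.966°.

53.0°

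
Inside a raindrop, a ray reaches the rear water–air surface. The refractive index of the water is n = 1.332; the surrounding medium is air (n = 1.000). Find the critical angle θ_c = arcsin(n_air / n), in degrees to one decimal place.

48.7°

sin θ_c = n_air / n = 1.000 / 1.332 = 0.7508.
θ_c = arcsin(0.7508) = 48.66°.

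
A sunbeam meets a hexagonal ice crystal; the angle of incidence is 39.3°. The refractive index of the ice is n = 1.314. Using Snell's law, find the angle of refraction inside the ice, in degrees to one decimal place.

Snell: sin θ_r = sin θ_i / n = sin 39.3° / 1.314 = 0.6334 / 1.314 = 0.4820.
θ_r = arcsin(0.4820) = 28.82°.

28.8°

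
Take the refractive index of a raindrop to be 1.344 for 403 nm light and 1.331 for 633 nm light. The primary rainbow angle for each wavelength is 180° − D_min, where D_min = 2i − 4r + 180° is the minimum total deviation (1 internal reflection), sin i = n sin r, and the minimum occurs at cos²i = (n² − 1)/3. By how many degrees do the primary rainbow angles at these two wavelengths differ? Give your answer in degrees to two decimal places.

1.86°

At 403 nm (n = 1.344): cos²i = 0.26878 → i = 58.772°, r = 39.512°, D_min = 139.495°, rainbow angle = 40.505°.
At 633 nm (n = 1.331): cos²i = 0.25719 → i = 59.527°, r = 40.356°, D_min = 137.630°, rainbow angle = 42.370°.
Angular width = |40.505° − 42.370°| = 1.865°.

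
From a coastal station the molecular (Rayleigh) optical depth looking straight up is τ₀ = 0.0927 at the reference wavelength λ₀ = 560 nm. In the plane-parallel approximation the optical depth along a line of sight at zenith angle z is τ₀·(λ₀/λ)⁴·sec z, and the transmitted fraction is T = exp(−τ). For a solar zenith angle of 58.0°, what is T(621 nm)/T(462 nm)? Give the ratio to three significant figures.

Airmass: sec 58.0° = 1.8871.
τ(621 nm) = 0.0927 × (560/621)⁴ × 1.8871 = 0.0927 × 0.6613 × 1.8871 = 0.1157.
τ(462 nm) = 0.0927 × (560/462)⁴ × 1.8871 = 0.0927 × 2.1587 × 1.8871 = 0.3776.
T(621)/T(462) = exp(τ_B − τ_A) = exp(0.2619) = 1.2994.

1.30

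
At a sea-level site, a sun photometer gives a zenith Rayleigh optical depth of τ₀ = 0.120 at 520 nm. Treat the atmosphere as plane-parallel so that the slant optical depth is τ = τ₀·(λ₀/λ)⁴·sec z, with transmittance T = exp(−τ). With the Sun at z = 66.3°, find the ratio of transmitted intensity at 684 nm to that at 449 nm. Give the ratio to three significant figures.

Airmass: sec 66.3° = 2.4879.
τ(684 nm) = 0.120 × (520/684)⁴ × 2.4879 = 0.120 × 0.3340 × 2.4879 = 0.0997.
τ(449 nm) = 0.120 × (520/449)⁴ × 2.4879 = 0.120 × 1.7990 × 2.4879 = 0.5371.
T(684)/T(449) = exp(τ_B − τ_A) = exp(0.4374) = 1.5486.

1.55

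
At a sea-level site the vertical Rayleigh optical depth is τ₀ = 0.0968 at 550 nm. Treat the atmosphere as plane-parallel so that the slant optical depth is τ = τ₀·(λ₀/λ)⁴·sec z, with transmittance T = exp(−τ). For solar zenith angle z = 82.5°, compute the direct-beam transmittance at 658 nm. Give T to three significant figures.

sec 82.5° = 7.6613.
τ = 0.0968 × (550/658)⁴ × 7.6613 = 0.0968 × 0.4881 × 7.6613 = 0.3620.
T = exp(−0.3620) = 0.6963.

0.696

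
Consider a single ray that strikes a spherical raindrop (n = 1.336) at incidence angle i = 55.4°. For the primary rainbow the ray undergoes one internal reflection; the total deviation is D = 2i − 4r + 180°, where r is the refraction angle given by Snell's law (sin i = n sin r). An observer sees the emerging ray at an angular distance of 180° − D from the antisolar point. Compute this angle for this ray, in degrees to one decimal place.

41.3°

sin r = sin 55.4° / 1.336 = 0.8231/1.336 = 0.6161; r = 38.03°.
D = 2·55.4° − 4·38.03° + 180° = 110.80° − 152.13° + 180° = 138.67°.
Angle from antisolar point = 180° − D = 41.33°.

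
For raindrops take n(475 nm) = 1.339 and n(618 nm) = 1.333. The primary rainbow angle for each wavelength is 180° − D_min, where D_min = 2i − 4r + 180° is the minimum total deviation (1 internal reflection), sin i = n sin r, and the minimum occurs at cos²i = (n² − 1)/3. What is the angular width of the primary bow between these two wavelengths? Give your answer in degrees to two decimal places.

0.86°

At 475 nm (n = 1.339): cos²i = 0.26431 → i = 59.062°, r = 39.834°, D_min = 138.786°, rainbow angle = 41.214°.
At 618 nm (n = 1.333): cos²i = 0.25896 → i = 59.410°, r = 40.225°, D_min = 137.922°, rainbow angle = 42.078°.
Angular width = |41.214° − 42.078°| = 0.865°.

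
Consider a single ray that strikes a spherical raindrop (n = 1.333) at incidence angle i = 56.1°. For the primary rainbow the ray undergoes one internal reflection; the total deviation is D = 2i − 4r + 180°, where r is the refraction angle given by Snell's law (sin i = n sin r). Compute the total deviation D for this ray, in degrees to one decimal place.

sin r = sin 56.1° / 1.333 = 0.8300/1.333 = 0.6227; r = 38.51°.
D = 2·56.1° − 4·38.51° + 180° = 112.20° − 154.04° + 180° = 138.16°.

138.2°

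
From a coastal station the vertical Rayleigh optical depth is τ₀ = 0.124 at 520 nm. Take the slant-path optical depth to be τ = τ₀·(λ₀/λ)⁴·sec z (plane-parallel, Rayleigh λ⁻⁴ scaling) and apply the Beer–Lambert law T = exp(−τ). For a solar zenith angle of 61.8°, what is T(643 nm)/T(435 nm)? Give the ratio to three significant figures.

1.53

Airmass: sec 61.8° = 2.1162.
τ(643 nm) = 0.124 × (520/643)⁴ × 2.1162 = 0.124 × 0.4277 × 2.1162 = 0.1122.
τ(435 nm) = 0.124 × (520/435)⁴ × 2.1162 = 0.124 × 2.0420 × 2.1162 = 0.5358.
T(643)/T(435) = exp(τ_B − τ_A) = exp(0.4236) = 1.5274.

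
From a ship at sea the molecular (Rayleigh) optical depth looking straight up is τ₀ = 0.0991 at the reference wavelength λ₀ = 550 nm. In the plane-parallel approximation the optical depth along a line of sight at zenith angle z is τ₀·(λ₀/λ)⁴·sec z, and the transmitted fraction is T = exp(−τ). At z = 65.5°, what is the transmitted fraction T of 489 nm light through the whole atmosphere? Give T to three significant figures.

sec 65.5° = 2.4114.
τ = 0.0991 × (550/489)⁴ × 2.4114 = 0.0991 × 1.6004 × 2.4114 = 0.3824.
T = exp(−0.3824) = 0.6822.

0.682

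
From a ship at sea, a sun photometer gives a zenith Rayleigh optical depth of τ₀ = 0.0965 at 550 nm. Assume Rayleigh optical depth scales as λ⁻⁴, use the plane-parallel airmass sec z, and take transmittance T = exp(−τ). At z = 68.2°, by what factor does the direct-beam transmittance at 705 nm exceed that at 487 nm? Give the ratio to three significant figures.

1.39

Airmass: sec 68.2° = 2.6927.
τ(705 nm) = 0.0965 × (550/705)⁴ × 2.6927 = 0.0965 × 0.3704 × 2.6927 = 0.0963.
τ(487 nm) = 0.0965 × (550/487)⁴ × 2.6927 = 0.0965 × 1.6268 × 2.6927 = 0.4227.
T(705)/T(487) = exp(τ_B − τ_A) = exp(0.3265) = 1.3861.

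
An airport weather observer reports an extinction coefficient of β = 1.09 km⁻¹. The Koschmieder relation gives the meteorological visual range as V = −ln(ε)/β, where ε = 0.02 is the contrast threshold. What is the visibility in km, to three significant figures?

V = −ln(0.02) / 1.09 = 3.912 / 1.09 = 3.5890 km.

3.59 km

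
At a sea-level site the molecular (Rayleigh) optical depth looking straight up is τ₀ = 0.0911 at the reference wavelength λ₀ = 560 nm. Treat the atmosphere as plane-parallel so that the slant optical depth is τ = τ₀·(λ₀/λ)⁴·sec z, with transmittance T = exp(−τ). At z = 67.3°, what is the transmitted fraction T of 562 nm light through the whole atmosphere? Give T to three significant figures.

sec 67.3° = 2.5913.
τ = 0.0911 × (560/562)⁴ × 2.5913 = 0.0911 × 0.9858 × 2.5913 = 0.2327.
T = exp(−0.2327) = 0.7924.

0.792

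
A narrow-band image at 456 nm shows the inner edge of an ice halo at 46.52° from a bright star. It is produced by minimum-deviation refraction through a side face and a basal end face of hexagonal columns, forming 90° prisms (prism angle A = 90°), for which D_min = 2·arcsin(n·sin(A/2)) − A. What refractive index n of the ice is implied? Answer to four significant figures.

Rearranging: n = sin((D_min + A)/2) / sin(A/2).
(D_min + A)/2 = (46.52° + 90°)/2 = 68.260°.
n = sin 68.260° / sin 45° = 0.9289 / 0.7071 = 1.3136.

1.314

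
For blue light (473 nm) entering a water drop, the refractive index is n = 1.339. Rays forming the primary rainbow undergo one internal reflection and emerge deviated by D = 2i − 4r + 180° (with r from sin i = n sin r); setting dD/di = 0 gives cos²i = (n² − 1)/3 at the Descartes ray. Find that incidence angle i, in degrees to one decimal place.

cos²i = (1.339² − 1)/3 = (1.79292 − 1)/3 = 0.26431.
cos i = 0.51411, so i = 59.062°.

59.1°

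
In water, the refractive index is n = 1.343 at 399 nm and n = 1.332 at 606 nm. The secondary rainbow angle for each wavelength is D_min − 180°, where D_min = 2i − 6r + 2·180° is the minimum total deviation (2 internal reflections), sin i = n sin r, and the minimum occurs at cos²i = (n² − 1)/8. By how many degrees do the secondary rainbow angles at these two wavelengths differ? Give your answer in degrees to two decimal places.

At 399 nm (n = 1.343): cos²i = 0.10046 → i = 71.522°, r = 44.928°, D_min = 233.478°, rainbow angle = 53.478°.
At 606 nm (n = 1.332): cos²i = 0.09678 → i = 71.875°, r = 45.520°, D_min = 230.628°, rainbow angle = 50.628°.
Angular width = |53.478° − 50.628°| = 2.849°.

2.85°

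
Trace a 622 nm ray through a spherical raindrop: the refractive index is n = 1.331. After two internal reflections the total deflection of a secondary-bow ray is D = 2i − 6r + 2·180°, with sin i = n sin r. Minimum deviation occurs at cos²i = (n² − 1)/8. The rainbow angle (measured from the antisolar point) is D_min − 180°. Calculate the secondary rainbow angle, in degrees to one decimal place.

cos²i = (1.77156 − 1)/8 = 0.09645; i = arccos(0.31056) = 71.907°.
sin r = sin 71.907°/1.331 = 0.71417; r = 45.575°.
D_min = 2·71.907° − 6·45.575° + 360° = 230.365°.
Rainbow angle = D_min − 180° = 50.365°.

50.4°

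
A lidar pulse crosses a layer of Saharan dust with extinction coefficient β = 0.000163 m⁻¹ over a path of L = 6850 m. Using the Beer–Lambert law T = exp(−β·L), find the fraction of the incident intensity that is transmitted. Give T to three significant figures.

0.327

τ = β·L = 0.000163 × 6850 = 1.1165.
T = exp(−1.1165) = 0.3274.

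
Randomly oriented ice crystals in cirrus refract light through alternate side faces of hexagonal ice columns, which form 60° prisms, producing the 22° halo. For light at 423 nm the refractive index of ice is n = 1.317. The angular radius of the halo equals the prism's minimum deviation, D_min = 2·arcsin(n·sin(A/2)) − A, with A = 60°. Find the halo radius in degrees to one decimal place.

22.4°

n·sin(A/2) = 1.317 × sin 30° = 1.317 × 0.5000 = 0.6585.
D_min = 2·arcsin(0.6585) − 60° = 2 × 41.186° − 60° = 22.371°.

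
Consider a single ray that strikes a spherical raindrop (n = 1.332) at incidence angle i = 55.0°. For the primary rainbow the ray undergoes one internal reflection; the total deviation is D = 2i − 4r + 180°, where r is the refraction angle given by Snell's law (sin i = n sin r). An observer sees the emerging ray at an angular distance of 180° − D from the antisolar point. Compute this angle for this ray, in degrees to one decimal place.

sin r = sin 55.0° / 1.332 = 0.8192/1.332 = 0.6150; r = 37.95°.
D = 2·55.0° − 4·37.95° + 180° = 110.00° − 151.80° + 180° = 138.20°.
Angle from antisolar point = 180° − D = 41.80°.

41.8°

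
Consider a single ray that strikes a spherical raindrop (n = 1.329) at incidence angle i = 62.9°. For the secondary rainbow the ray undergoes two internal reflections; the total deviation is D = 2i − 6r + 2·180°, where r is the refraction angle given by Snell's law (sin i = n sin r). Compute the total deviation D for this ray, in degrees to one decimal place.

sin r = sin 62.9° / 1.329 = 0.8902/1.329 = 0.6698; r = 42.05°.
D = 2·62.9° − 6·42.05° + 2·180° = 125.80° − 252.33° + 360° = 233.47°.

233.5°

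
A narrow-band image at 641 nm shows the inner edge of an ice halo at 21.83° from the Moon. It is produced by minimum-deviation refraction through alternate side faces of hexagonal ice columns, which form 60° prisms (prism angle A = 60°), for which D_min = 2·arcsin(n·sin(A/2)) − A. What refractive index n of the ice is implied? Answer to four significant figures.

Rearranging: n = sin((D_min + A)/2) / sin(A/2).
(D_min + A)/2 = (21.83° + 60°)/2 = 40.915°.
n = sin 40.915° / sin 30° = 0.6549 / 0.5000 = 1.3099.

1.310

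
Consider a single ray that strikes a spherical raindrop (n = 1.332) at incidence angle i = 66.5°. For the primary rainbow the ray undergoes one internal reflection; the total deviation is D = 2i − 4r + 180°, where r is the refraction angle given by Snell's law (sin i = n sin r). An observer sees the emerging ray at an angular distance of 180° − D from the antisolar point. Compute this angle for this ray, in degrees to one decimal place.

41.0°

sin r = sin 66.5° / 1.332 = 0.9171/1.332 = 0.6885; r = 43.51°.
D = 2·66.5° − 4·43.51° + 180° = 133.00° − 174.04° + 180° = 138.96°.
Angle from antisolar point = 180° − D = 41.04°.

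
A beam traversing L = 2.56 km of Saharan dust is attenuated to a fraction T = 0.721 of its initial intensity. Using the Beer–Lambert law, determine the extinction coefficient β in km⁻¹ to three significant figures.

0.128 km⁻¹

Beer–Lambert: T = exp(−βL) ⇒ β = −ln(T)/L = −ln(0.721)/2.56 = 0.3271/2.56 = 0.1278 km⁻¹.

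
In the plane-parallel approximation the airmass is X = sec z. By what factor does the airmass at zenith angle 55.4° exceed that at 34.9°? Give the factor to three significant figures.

X(55.4°)/X(34.9°) = sec 55.4° / sec 34.9° = cos 34.9° / cos 55.4° = 0.8202/0.5678 = 1.4443.

1.44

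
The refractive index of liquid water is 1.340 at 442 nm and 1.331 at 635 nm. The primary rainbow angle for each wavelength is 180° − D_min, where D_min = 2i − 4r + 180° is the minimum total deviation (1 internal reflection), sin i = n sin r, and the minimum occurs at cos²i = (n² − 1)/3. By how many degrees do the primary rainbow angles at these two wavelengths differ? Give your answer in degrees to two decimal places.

1.30°

At 442 nm (n = 1.340): cos²i = 0.26520 → i = 59.004°, r = 39.770°, D_min = 138.929°, rainbow angle = 41.071°.
At 635 nm (n = 1.331): cos²i = 0.25719 → i = 59.527°, r = 40.356°, D_min = 137.630°, rainbow angle = 42.370°.
Angular width = |41.071° − 42.370°| = 1.299°.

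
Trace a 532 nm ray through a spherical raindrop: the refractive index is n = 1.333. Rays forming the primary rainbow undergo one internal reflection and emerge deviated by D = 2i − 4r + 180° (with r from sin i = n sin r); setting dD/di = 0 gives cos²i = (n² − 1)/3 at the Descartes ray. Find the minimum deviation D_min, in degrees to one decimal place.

137.9°

cos²i = (1.77689 − 1)/3 = 0.25896; i = arccos(0.50888) = 59.410°.
sin r = sin 59.410°/1.333 = 0.64579; r = 40.225°.
D_min = 2·59.410° − 4·40.225° + 180° = 137.922°.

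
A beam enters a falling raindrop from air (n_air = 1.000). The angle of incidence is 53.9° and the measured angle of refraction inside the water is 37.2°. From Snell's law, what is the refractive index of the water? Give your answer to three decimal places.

1.336

n = sin θ_i / sin θ_r = sin 53.9° / sin 37.2° = 0.8080 / 0.6046 = 1.3364.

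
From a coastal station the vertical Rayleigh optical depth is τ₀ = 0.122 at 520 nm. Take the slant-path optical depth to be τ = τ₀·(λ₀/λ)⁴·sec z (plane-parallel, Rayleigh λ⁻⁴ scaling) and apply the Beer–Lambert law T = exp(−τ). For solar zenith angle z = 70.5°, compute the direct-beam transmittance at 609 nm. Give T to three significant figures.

sec 70.5° = 2.9957.
τ = 0.122 × (520/609)⁴ × 2.9957 = 0.122 × 0.5316 × 2.9957 = 0.1943.
T = exp(−0.1943) = 0.8234.

0.823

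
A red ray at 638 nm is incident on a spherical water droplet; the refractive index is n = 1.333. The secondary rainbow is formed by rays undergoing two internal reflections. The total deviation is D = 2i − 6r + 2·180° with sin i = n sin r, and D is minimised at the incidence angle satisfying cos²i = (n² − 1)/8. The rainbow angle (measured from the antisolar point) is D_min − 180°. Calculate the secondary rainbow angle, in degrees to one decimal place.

cos²i = (1.77689 − 1)/8 = 0.09711; i = arccos(0.31163) = 71.843°.
sin r = sin 71.843°/1.333 = 0.71283; r = 45.466°.
D_min = 2·71.843° − 6·45.466° + 360° = 230.891°.
Rainbow angle = D_min − 180° = 50.891°.

50.9°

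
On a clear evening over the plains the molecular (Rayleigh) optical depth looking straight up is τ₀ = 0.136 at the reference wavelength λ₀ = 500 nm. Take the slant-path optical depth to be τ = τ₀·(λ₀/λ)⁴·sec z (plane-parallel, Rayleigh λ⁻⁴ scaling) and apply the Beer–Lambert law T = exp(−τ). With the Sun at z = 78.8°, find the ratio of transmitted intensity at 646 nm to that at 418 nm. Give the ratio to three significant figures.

Airmass: sec 78.8° = 5.1484.
τ(646 nm) = 0.136 × (500/646)⁴ × 5.1484 = 0.136 × 0.3589 × 5.1484 = 0.2513.
τ(418 nm) = 0.136 × (500/418)⁴ × 5.1484 = 0.136 × 2.0473 × 5.1484 = 1.4335.
T(646)/T(418) = exp(τ_B − τ_A) = exp(1.1822) = 3.2615.

3.26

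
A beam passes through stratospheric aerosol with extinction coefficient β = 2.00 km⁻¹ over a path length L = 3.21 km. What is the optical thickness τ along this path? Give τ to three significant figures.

τ = β·L = 2.00 × 3.21 = 6.4200.

6.42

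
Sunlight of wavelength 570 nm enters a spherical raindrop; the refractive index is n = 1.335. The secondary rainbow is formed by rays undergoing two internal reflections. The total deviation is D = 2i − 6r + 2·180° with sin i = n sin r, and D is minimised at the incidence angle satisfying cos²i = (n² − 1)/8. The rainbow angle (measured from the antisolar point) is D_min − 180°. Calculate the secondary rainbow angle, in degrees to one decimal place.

51.4°

cos²i = (1.78222 − 1)/8 = 0.09778; i = arccos(0.31269) = 71.778°.
sin r = sin 71.778°/1.335 = 0.71150; r = 45.357°.
D_min = 2·71.778° − 6·45.357° + 360° = 231.414°.
Rainbow angle = D_min − 180° = 51.414°.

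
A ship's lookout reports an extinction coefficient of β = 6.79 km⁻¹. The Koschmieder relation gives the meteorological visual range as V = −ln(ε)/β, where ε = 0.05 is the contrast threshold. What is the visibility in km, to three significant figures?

V = −ln(0.05) / 6.79 = 2.996 / 6.79 = 0.4412 km.

0.441 km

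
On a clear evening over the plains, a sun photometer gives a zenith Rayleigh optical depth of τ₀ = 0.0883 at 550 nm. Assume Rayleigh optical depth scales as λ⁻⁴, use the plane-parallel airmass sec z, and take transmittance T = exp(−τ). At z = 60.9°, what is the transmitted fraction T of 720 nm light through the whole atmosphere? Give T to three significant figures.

sec 60.9° = 2.0562.
τ = 0.0883 × (550/720)⁴ × 2.0562 = 0.0883 × 0.3405 × 2.0562 = 0.0618.
T = exp(−0.0618) = 0.9400.

0.940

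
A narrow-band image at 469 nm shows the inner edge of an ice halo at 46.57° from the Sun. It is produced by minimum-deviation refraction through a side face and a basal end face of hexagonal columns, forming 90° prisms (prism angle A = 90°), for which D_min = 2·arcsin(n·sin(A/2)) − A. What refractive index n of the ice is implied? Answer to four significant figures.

Rearranging: n = sin((D_min + A)/2) / sin(A/2).
(D_min + A)/2 = (46.57° + 90°)/2 = 68.285°.
n = sin 68.285° / sin 45° = 0.9290 / 0.7071 = 1.3139.

1.314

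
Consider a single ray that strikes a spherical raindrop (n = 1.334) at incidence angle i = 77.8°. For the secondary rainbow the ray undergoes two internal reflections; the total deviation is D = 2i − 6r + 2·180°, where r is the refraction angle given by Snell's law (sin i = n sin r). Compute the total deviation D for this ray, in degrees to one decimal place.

sin r = sin 77.8° / 1.334 = 0.9774/1.334 = 0.7327; r = 47.11°.
D = 2·77.8° − 6·47.11° + 2·180° = 155.60° − 282.68° + 360° = 232.92°.

232.9°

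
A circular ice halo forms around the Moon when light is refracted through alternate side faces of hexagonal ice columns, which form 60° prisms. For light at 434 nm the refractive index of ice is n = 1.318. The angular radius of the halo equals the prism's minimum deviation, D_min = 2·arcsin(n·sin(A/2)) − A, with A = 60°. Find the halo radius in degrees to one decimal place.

22.4°

n·sin(A/2) = 1.318 × sin 30° = 1.318 × 0.5000 = 0.6590.
D_min = 2·arcsin(0.6590) − 60° = 2 × 41.224° − 60° = 22.447°.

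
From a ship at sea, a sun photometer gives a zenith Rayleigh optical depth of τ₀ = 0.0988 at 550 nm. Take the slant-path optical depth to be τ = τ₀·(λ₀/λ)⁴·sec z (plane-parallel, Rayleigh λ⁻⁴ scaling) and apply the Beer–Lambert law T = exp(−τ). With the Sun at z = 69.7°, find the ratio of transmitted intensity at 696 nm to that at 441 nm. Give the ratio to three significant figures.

1.78

Airmass: sec 69.7° = 2.8824.
τ(696 nm) = 0.0988 × (550/696)⁴ × 2.8824 = 0.0988 × 0.3900 × 2.8824 = 0.1111.
τ(441 nm) = 0.0988 × (550/441)⁴ × 2.8824 = 0.0988 × 2.4193 × 2.8824 = 0.6890.
T(696)/T(441) = exp(τ_B − τ_A) = exp(0.5779) = 1.7823.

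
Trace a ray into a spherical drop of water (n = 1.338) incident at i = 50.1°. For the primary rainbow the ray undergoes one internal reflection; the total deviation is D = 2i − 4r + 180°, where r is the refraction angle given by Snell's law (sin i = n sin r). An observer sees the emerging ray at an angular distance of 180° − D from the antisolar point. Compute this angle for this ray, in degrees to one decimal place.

sin r = sin 50.1° / 1.338 = 0.7672/1.338 = 0.5734; r = 34.99°.
D = 2·50.1° − 4·34.99° + 180° = 100.20° − 139.94° + 180° = 140.26°.
Angle from antisolar point = 180° − D = 39.74°.

39.7°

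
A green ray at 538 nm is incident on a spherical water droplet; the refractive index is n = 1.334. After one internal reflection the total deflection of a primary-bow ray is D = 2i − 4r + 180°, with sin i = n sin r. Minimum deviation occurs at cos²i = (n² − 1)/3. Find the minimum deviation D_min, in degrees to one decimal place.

cos²i = (1.77956 − 1)/3 = 0.25985; i = arccos(0.50976) = 59.352°.
sin r = sin 59.352°/1.334 = 0.64492; r = 40.159°.
D_min = 2·59.352° − 4·40.159° + 180° = 138.067°.

138.1°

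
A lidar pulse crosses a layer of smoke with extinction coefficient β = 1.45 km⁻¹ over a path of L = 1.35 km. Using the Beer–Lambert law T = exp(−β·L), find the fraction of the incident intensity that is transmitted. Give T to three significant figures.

τ = β·L = 1.45 × 1.35 = 1.9575.
T = exp(−1.9575) = 0.1412.

0.141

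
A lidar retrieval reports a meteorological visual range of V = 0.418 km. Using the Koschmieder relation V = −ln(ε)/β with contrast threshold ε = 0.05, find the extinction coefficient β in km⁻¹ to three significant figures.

7.17 km⁻¹

β = −ln(0.05) / V = 2.996 / 0.418 = 7.1668 km⁻¹.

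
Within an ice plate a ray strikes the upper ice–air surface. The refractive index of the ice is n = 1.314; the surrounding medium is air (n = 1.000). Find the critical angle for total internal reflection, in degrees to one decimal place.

49.6°

sin θ_c = n_air / n = 1.000 / 1.314 = 0.7610.
θ_c = arcsin(0.7610) = 49.56°.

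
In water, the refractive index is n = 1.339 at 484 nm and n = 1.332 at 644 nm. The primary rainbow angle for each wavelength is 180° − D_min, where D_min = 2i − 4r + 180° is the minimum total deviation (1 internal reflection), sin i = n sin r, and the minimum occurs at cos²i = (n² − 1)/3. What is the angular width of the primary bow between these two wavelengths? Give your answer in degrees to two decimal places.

At 484 nm (n = 1.339): cos²i = 0.26431 → i = 59.062°, r = 39.834°, D_min = 138.786°, rainbow angle = 41.214°.
At 644 nm (n = 1.332): cos²i = 0.25807 → i = 59.469°, r = 40.290°, D_min = 137.776°, rainbow angle = 42.224°.
Angular width = |41.214° − 42.224°| = 1.010°.

1.01°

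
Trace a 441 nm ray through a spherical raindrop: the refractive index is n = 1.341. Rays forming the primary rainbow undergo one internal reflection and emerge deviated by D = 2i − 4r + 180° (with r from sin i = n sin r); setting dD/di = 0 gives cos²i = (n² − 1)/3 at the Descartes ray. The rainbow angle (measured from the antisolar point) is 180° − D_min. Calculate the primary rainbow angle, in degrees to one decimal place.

40.9°

cos²i = (1.79828 − 1)/3 = 0.26609; i = arccos(0.51584) = 58.946°.
sin r = sin 58.946°/1.341 = 0.63884; r = 39.705°.
D_min = 2·58.946° − 4·39.705° + 180° = 139.071°.
Rainbow angle = 180° − D_min = 40.929°.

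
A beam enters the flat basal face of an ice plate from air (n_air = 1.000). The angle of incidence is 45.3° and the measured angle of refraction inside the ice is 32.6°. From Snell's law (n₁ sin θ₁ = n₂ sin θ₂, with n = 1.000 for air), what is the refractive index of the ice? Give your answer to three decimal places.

n = sin θ_i / sin θ_r = sin 45.3° / sin 32.6° = 0.7108 / 0.5388 = 1.3193.

1.319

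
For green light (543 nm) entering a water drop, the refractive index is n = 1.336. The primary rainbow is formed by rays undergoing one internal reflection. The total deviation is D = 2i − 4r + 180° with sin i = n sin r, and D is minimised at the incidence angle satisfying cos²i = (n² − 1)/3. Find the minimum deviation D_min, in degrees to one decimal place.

cos²i = (1.78490 − 1)/3 = 0.26163; i = arccos(0.51150) = 59.236°.
sin r = sin 59.236°/1.336 = 0.64318; r = 40.029°.
D_min = 2·59.236° − 4·40.029° + 180° = 138.356°.

138.4°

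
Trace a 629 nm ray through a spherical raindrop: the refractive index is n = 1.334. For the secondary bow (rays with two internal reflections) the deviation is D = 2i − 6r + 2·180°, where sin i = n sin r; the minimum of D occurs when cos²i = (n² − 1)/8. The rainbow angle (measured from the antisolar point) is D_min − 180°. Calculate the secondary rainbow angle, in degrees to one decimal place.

51.2°

cos²i = (1.77956 − 1)/8 = 0.09744; i = arccos(0.31216) = 71.810°.
sin r = sin 71.810°/1.334 = 0.71217; r = 45.411°.
D_min = 2·71.810° − 6·45.411° + 360° = 231.153°.
Rainbow angle = D_min − 180° = 51.153°.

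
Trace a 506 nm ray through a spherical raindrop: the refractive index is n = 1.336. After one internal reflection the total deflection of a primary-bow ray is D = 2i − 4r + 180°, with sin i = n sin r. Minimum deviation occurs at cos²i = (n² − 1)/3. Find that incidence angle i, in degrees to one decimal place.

59.2°

cos²i = (1.336² − 1)/3 = (1.78490 − 1)/3 = 0.26163.
cos i = 0.51150, so i = 59.236°.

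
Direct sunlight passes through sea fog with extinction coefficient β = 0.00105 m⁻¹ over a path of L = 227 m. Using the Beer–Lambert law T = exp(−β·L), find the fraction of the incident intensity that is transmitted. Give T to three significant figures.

τ = β·L = 0.00105 × 227 = 0.2383.
T = exp(−0.2383) = 0.7879.

0.788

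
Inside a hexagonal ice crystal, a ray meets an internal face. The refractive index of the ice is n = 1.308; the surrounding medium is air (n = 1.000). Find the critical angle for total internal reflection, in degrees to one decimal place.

49.9°

sin θ_c = n_air / n = 1.000 / 1.308 = 0.7645.
θ_c = arcsin(0.7645) = 49.86°.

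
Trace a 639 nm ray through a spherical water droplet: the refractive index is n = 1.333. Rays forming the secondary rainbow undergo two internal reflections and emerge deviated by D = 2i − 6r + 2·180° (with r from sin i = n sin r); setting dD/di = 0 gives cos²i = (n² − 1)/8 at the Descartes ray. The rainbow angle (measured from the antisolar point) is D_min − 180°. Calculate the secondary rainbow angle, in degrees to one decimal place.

50.9°

cos²i = (1.77689 − 1)/8 = 0.09711; i = arccos(0.31163) = 71.843°.
sin r = sin 71.843°/1.333 = 0.71283; r = 45.466°.
D_min = 2·71.843° − 6·45.466° + 360° = 230.891°.
Rainbow angle = D_min − 180° = 50.891°.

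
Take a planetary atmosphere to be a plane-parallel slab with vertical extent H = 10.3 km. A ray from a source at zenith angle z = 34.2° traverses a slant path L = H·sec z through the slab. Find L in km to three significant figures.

12.5 km

sec z = 1/cos 34.2° = 1.2091.
L = 10.3 × 1.2091 = 12.453 km.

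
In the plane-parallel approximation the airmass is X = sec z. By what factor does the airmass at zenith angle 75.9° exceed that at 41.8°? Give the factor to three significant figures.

3.06

X(75.9°)/X(41.8°) = sec 75.9° / sec 41.8° = cos 41.8° / cos 75.9° = 0.7455/0.2436 = 3.0601.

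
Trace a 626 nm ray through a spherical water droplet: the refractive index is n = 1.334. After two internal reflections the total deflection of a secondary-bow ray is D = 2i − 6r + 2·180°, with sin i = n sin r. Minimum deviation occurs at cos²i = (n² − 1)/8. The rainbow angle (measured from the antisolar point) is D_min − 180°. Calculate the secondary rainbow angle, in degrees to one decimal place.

cos²i = (1.77956 − 1)/8 = 0.09744; i = arccos(0.31216) = 71.810°.
sin r = sin 71.810°/1.334 = 0.71217; r = 45.411°.
D_min = 2·71.810° − 6·45.411° + 360° = 231.153°.
Rainbow angle = D_min − 180° = 51.153°.

51.2°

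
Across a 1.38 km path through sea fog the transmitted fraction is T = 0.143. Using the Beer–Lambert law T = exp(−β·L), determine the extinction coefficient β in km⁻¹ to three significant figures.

Beer–Lambert: T = exp(−βL) ⇒ β = −ln(T)/L = −ln(0.143)/1.38 = 1.9449/1.38 = 1.409 km⁻¹.

1.41 km⁻¹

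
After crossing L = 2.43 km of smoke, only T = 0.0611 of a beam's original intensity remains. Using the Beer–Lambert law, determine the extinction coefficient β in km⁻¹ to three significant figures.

Beer–Lambert: T = exp(−βL) ⇒ β = −ln(T)/L = −ln(0.0611)/2.43 = 2.7952/2.43 = 1.15 km⁻¹.

1.15 km⁻¹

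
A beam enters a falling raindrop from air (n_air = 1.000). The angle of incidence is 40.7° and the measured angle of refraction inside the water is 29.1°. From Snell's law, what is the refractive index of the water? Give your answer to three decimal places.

n = sin θ_i / sin θ_r = sin 40.7° / sin 29.1° = 0.6521 / 0.4863 = 1.3408.

1.341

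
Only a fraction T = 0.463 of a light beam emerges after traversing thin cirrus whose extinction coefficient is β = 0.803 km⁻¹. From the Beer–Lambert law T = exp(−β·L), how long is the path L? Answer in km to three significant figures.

0.959 km

Beer–Lambert: T = exp(−βL) ⇒ L = −ln(T)/β = −ln(0.463)/0.803 = 0.7700/0.803 = 0.9589 km.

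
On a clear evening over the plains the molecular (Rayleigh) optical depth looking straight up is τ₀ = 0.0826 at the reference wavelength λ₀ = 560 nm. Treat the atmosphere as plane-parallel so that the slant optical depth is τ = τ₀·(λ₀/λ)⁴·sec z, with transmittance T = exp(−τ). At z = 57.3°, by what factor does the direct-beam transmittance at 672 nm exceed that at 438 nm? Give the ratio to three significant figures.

Airmass: sec 57.3° = 1.8510.
τ(672 nm) = 0.0826 × (560/672)⁴ × 1.8510 = 0.0826 × 0.4823 × 1.8510 = 0.0737.
τ(438 nm) = 0.0826 × (560/438)⁴ × 1.8510 = 0.0826 × 2.6721 × 1.8510 = 0.4086.
T(672)/T(438) = exp(τ_B − τ_A) = exp(0.3348) = 1.3977.

1.40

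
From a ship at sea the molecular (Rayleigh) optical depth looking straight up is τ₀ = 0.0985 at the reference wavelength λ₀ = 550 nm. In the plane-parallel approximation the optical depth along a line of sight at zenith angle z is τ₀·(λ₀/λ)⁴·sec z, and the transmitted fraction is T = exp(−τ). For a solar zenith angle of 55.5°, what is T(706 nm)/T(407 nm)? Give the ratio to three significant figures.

1.68

Airmass: sec 55.5° = 1.7655.
τ(706 nm) = 0.0985 × (550/706)⁴ × 1.7655 = 0.0985 × 0.3683 × 1.7655 = 0.0641.
τ(407 nm) = 0.0985 × (550/407)⁴ × 1.7655 = 0.0985 × 3.3348 × 1.7655 = 0.5799.
T(706)/T(407) = exp(τ_B − τ_A) = exp(0.5159) = 1.6751.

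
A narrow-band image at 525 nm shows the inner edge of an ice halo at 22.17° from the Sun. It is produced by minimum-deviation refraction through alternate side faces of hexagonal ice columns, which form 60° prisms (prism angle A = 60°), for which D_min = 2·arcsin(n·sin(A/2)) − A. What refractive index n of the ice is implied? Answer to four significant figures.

1.314

Rearranging: n = sin((D_min + A)/2) / sin(A/2).
(D_min + A)/2 = (22.17° + 60°)/2 = 41.085°.
n = sin 41.085° / sin 30° = 0.6572 / 0.5000 = 1.3144.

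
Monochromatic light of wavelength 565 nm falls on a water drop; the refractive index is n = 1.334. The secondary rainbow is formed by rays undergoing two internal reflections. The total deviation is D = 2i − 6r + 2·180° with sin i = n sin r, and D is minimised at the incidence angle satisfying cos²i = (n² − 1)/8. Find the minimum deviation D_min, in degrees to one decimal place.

cos²i = (1.77956 − 1)/8 = 0.09744; i = arccos(0.31216) = 71.810°.
sin r = sin 71.810°/1.334 = 0.71217; r = 45.411°.
D_min = 2·71.810° − 6·45.411° + 360° = 231.153°.

231.2°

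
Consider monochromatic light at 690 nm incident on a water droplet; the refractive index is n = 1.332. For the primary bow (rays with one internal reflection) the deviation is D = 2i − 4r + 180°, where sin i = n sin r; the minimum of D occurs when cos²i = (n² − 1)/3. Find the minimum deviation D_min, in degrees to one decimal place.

137.8°

cos²i = (1.77422 − 1)/3 = 0.25807; i = arccos(0.50801) = 59.469°.
sin r = sin 59.469°/1.332 = 0.64666; r = 40.290°.
D_min = 2·59.469° − 4·40.290° + 180° = 137.776°.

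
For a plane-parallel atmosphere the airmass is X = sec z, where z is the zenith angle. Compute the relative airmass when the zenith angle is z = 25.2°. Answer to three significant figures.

X = sec z = 1/cos 25.2° = 1/0.9048 = 1.1052.

1.11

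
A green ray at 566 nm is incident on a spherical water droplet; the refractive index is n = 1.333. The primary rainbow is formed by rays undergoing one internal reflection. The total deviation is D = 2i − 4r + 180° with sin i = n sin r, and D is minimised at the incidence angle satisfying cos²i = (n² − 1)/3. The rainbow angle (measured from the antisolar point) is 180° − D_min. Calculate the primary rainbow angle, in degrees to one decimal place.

42.1°

cos²i = (1.77689 − 1)/3 = 0.25896; i = arccos(0.50888) = 59.410°.
sin r = sin 59.410°/1.333 = 0.64579; r = 40.225°.
D_min = 2·59.410° − 4·40.225° + 180° = 137.922°.
Rainbow angle = 180° − D_min = 42.078°.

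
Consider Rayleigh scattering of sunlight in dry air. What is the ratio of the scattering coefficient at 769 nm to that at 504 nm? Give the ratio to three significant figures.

Rayleigh scattering ∝ λ⁻⁴, so the ratio of coefficients is the inverse fourth power of the wavelength ratio.
σ(769)/σ(504) = (504/769)⁴ = (0.6554)⁴ = 0.1845.

0.185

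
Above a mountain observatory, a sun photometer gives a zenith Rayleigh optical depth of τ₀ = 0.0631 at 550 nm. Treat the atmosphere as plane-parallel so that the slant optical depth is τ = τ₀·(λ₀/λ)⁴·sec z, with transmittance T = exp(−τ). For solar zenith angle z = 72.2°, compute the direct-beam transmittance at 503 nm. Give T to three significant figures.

sec 72.2° = 3.2712.
τ = 0.0631 × (550/503)⁴ × 3.2712 = 0.0631 × 1.4295 × 3.2712 = 0.2951.
T = exp(−0.2951) = 0.7445.

0.744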